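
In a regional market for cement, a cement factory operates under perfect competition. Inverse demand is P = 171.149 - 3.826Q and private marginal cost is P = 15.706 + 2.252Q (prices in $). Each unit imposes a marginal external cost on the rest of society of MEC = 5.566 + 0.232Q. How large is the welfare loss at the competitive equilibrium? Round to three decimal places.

Market equilibrium (private): 15.706 + 2.252Q = 171.149 - 3.826Q → Q_m = 25.5747.
Social marginal cost = private MC + MEC = 21.272 + 2.484Q.
Set SMC = demand: 21.272 + 2.484Q = 171.149 - 3.826Q → Q* = 23.7523.
The loss is the area between SMC and demand from Q* to Q_m; with linear curves that's a triangle of height MEC(Q_m).
DWL = ½ × 1.8224 × 11.4993 = 10.4782.

DWL = $10.478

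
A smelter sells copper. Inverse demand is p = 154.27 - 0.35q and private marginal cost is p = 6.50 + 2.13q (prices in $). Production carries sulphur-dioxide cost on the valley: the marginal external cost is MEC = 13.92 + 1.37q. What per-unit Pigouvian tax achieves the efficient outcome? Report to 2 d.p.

Social marginal cost = private MC + MEC = 20.42 + 3.50q.
Set SMC = demand: 20.42 + 3.50q = 154.27 - 0.35q → q* = 34.7662.
The Pigouvian tax equals MEC at q*: 13.92 + 1.37×34.7662 = 61.5497.

tax = $61.55 per unit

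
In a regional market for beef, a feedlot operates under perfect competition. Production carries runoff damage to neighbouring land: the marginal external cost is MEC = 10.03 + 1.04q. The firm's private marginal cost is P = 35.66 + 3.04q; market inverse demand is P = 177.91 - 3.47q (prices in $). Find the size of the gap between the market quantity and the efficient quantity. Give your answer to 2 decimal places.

Market equilibrium (private): 35.66 + 3.04q = 177.91 - 3.47q → q_m = 21.8510.
Social marginal cost = private MC + MEC = 45.69 + 4.08q.
Set SMC = demand: 45.69 + 4.08q = 177.91 - 3.47q → q* = 17.5126.
Gap = |21.8510 − 17.5126| = 4.3384.

4.34 units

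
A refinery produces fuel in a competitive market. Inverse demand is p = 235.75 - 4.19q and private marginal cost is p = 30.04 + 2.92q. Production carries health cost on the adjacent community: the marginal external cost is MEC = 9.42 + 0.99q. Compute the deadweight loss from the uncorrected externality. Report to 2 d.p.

Market equilibrium (private): 30.04 + 2.92q = 235.75 - 4.19q → q_m = 28.9325.
Social marginal cost = private MC + MEC = 39.46 + 3.91q.
Set SMC = demand: 39.46 + 3.91q = 235.75 - 4.19q → q* = 24.2333.
Between q* and q_m the wedge SMC − demand runs linearly from 0 to MEC(q_m), so the loss is a triangle.
DWL = ½ × 4.6992 × 38.0632 = 89.4333.

DWL = 89.43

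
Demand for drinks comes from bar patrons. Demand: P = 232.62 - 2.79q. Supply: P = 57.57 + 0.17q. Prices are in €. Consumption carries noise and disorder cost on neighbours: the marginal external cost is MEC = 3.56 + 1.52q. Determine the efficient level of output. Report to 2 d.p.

Social marginal benefit = demand − MEC = 229.06 - 4.31q.
Set SMB = MC: 229.06 - 4.31q = 57.57 + 0.17q → q* = 38.2790.

q* = 38.28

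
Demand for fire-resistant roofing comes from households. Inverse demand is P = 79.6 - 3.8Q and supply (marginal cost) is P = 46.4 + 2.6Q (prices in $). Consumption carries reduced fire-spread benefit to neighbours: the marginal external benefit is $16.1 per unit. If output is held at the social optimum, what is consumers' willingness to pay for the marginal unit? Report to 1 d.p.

P = $50.3

Social marginal benefit = demand + MEB = 95.7 - 3.8Q.
Set SMB = MC: 95.7 - 3.8Q = 46.4 + 2.6Q → Q* = 7.7031.
Consumer price on the demand curve at Q*: 79.6 − 3.8×7.7031 = 50.3282.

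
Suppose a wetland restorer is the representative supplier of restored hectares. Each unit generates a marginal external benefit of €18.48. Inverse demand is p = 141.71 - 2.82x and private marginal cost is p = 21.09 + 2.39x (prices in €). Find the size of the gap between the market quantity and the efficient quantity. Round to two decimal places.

3.55 units

Market equilibrium (private): 21.09 + 2.39x = 141.71 - 2.82x → x_m = 23.1516.
Social marginal cost = private MC − MEB = 2.61 + 2.39x.
Set SMC = demand: 2.61 + 2.39x = 141.71 - 2.82x → x* = 26.6987.
Gap = |23.1516 − 26.6987| = 3.5471.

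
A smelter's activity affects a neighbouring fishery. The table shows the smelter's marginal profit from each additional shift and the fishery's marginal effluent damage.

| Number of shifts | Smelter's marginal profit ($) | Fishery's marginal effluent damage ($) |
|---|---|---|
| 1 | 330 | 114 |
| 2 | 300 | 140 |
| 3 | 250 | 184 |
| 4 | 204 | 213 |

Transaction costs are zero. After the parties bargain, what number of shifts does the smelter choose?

Bargaining reaches the level where marginal profit last exceeds marginal effluent damage.
That holds through level 3 (250 ≥ 184) but not at 4 (204 < 213).

3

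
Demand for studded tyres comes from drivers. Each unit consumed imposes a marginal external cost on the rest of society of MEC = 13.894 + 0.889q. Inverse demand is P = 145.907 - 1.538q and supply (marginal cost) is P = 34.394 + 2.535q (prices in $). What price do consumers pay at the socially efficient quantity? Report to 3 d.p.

Social marginal benefit = demand − MEC = 132.013 - 2.427q.
Set SMB = MC: 132.013 - 2.427q = 34.394 + 2.535q → q* = 19.6733.
Consumer price on the demand curve at q*: 145.907 − 1.538×19.6733 = 115.6495.

P = $115.649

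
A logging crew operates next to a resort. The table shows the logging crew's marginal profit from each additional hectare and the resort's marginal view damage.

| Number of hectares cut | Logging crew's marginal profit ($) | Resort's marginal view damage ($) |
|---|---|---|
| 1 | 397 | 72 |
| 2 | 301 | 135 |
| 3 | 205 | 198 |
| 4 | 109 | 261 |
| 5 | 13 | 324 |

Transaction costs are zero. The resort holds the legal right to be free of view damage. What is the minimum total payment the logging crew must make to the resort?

$405

Efficient level: marginal profit ≥ marginal view damage through level 3, so k* = 3.
With the resort holding the right, the logging crew must at least compensate total damage at k*: 72 + 135 + 198 = 405.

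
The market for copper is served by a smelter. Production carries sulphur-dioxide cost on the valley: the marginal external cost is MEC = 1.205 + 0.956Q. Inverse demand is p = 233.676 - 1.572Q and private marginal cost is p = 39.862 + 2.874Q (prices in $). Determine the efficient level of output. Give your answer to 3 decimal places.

Q* = 35.655

Social marginal cost = private MC + MEC = 41.067 + 3.830Q.
Set SMC = demand: 41.067 + 3.830Q = 233.676 - 1.572Q → Q* = 35.6551.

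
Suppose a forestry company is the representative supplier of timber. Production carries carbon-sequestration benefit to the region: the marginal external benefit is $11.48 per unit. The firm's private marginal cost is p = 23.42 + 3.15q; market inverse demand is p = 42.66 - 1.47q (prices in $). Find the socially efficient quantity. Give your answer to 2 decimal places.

q* = 6.65

Social marginal cost = private MC − MEB = 11.94 + 3.15q.
Set SMC = demand: 11.94 + 3.15q = 42.66 - 1.47q → q* = 6.6494.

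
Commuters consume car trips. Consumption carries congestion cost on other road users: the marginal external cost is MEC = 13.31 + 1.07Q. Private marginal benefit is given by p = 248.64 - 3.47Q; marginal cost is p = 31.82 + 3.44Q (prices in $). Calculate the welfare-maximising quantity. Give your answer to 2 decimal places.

Social marginal benefit = demand − MEC = 235.33 - 4.54Q.
Set SMB = MC: 235.33 - 4.54Q = 31.82 + 3.44Q → Q* = 25.5025.

Q* = 25.50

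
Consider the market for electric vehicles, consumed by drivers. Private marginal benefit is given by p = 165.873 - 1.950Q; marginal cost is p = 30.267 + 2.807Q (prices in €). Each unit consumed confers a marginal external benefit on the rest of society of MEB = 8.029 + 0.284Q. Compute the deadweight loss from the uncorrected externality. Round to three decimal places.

Market equilibrium (private): 30.267 + 2.807Q = 165.873 - 1.950Q → Q_m = 28.5066.
Social marginal benefit = demand + MEB = 173.902 - 1.666Q.
Set SMB = MC: 173.902 - 1.666Q = 30.267 + 2.807Q → Q* = 32.1116.
The welfare-loss triangle has base |Q_m − Q*| and height MEB(Q_m) (the vertical gap between SMB and MC is zero at Q* and MEB at Q_m).
DWL = ½ × 3.6050 × 16.1249 = 29.0651.

DWL = €29.065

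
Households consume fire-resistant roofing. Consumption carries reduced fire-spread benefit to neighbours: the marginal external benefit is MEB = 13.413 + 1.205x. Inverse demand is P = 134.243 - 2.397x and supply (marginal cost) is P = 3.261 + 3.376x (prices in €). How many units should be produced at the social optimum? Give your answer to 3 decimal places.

Social marginal benefit = demand + MEB = 147.656 - 1.192x.
Set SMB = MC: 147.656 - 1.192x = 3.261 + 3.376x → x* = 31.6101.

x* = 31.610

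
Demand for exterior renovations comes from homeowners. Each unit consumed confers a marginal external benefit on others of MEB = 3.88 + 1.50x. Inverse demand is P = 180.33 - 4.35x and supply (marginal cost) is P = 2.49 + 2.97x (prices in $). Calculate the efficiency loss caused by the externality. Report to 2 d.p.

Market equilibrium (private): 2.49 + 2.97x = 180.33 - 4.35x → x_m = 24.2951.
Social marginal benefit = demand + MEB = 184.21 - 2.85x.
Set SMB = MC: 184.21 - 2.85x = 2.49 + 2.97x → x* = 31.2234.
Between x* and x_m the wedge SMB − MC runs linearly from 0 to MEB(x_m), so the loss is a triangle.
DWL = ½ × 6.9283 × 40.3226 = 139.6835.

DWL = $139.68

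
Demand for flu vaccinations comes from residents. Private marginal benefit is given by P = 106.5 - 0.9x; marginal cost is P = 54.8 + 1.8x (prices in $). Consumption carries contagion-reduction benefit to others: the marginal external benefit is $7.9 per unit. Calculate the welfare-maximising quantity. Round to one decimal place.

Social marginal benefit = demand + MEB = 114.4 - 0.9x.
Set SMB = MC: 114.4 - 0.9x = 54.8 + 1.8x → x* = 22.0741.

x* = 22.1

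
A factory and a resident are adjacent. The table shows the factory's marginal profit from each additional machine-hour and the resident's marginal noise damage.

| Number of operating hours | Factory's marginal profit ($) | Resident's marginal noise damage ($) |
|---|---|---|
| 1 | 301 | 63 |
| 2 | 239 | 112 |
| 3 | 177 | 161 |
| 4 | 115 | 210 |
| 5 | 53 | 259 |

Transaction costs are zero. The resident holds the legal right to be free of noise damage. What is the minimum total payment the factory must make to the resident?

Efficient level: marginal profit ≥ marginal noise damage through level 3, so k* = 3.
With the resident holding the right, the factory must at least compensate total damage at k*: 63 + 112 + 161 = 336.

$336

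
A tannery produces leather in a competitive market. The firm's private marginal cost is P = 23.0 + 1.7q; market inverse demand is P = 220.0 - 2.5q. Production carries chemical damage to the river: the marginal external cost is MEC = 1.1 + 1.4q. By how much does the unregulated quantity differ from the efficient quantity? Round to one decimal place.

11.9 units

Market equilibrium (private): 23.0 + 1.7q = 220.0 - 2.5q → q_m = 46.9048.
Social marginal cost = private MC + MEC = 24.1 + 3.1q.
Set SMC = demand: 24.1 + 3.1q = 220.0 - 2.5q → q* = 34.9821.
Gap = |46.9048 − 34.9821| = 11.9227.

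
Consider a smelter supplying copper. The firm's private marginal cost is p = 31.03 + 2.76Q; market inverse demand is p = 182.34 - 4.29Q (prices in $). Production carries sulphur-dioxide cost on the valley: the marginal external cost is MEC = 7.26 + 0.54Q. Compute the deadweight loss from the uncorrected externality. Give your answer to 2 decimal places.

Market equilibrium (private): 31.03 + 2.76Q = 182.34 - 4.29Q → Q_m = 21.4624.
Social marginal cost = private MC + MEC = 38.29 + 3.30Q.
Set SMC = demand: 38.29 + 3.30Q = 182.34 - 4.29Q → Q* = 18.9789.
The welfare-loss triangle has base |Q_m − Q*| and height MEC(Q_m) (the vertical gap between SMC and demand is zero at Q* and MEC at Q_m).
DWL = ½ × 2.4835 × 18.8497 = 23.4066.

DWL = $23.41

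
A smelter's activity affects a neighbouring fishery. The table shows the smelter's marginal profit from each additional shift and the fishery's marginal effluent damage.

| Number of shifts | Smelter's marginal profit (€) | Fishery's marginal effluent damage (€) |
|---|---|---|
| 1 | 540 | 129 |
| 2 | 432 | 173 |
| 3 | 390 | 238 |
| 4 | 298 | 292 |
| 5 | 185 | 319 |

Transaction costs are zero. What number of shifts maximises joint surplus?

Bargaining reaches the level where marginal profit last exceeds marginal effluent damage.
That holds through level 4 (298 ≥ 292) but not at 5 (185 < 319).

4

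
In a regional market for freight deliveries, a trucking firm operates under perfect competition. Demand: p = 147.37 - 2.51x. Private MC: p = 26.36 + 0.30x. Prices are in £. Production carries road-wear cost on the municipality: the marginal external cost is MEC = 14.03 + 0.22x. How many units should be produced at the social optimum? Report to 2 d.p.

Social marginal cost = private MC + MEC = 40.39 + 0.52x.
Set SMC = demand: 40.39 + 0.52x = 147.37 - 2.51x → x* = 35.3069.

x* = 35.31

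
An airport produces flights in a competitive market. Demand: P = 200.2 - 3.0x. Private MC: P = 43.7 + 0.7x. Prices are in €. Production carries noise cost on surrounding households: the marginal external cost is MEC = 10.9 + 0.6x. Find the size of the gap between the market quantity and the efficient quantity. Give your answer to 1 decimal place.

8.4 units

Market equilibrium (private): 43.7 + 0.7x = 200.2 - 3.0x → x_m = 42.2973.
Social marginal cost = private MC + MEC = 54.6 + 1.3x.
Set SMC = demand: 54.6 + 1.3x = 200.2 - 3.0x → x* = 33.8605.
Gap = |42.2973 − 33.8605| = 8.4368.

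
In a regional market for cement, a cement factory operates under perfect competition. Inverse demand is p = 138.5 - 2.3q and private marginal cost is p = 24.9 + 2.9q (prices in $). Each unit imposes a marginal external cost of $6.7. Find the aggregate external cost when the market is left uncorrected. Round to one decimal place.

$146.4

Market equilibrium (private): 24.9 + 2.9q = 138.5 - 2.3q → q_m = 21.8462.
Total external cost = MEC × q_m = 6.7 × 21.8462 = 146.3695.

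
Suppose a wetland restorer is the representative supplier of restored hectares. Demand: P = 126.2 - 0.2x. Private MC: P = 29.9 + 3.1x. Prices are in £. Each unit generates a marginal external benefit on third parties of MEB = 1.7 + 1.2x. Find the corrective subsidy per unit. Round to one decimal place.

Social marginal cost = private MC − MEB = 28.2 + 1.9x.
Set SMC = demand: 28.2 + 1.9x = 126.2 - 0.2x → x* = 46.6667.
The Pigouvian subsidy equals MEB at x*: 1.7 + 1.2×46.6667 = 57.7000.

subsidy = £57.7 per unit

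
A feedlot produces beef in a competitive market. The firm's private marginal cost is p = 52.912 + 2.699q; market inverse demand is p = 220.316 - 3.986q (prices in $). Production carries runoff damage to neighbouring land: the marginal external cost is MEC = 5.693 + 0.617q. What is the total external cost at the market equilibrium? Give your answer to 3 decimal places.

Market equilibrium (private): 52.912 + 2.699q = 220.316 - 3.986q → q_m = 25.0417.
Total external cost = ∫₀^{q_m} (5.693 + 0.617q) dq = 5.693×25.0417 + ½×0.617×25.0417² = 336.0187.

$336.019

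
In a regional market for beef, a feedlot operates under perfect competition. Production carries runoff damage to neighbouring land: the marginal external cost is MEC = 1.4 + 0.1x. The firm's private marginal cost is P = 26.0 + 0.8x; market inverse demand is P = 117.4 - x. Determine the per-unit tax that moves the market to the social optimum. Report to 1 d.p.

tax = 6.1 per unit

Social marginal cost = private MC + MEC = 27.4 + 0.9x.
Set SMC = demand: 27.4 + 0.9x = 117.4 - x → x* = 47.3684.
The Pigouvian tax equals MEC at x*: 1.4 + 0.1×47.3684 = 6.1368.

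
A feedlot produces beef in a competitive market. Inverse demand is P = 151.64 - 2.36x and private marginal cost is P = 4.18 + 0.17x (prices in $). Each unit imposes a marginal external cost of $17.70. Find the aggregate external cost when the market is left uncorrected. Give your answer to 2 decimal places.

Market equilibrium (private): 4.18 + 0.17x = 151.64 - 2.36x → x_m = 58.2846.
Total external cost = MEC × x_m = 17.70 × 58.2846 = 1031.6374.

$1031.64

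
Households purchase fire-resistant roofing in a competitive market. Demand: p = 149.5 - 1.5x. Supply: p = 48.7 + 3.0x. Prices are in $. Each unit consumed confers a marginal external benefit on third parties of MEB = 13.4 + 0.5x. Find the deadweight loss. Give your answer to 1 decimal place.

DWL = $75.6

Market equilibrium (private): 48.7 + 3.0x = 149.5 - 1.5x → x_m = 22.4000.
Social marginal benefit = demand + MEB = 162.9 - x.
Set SMB = MC: 162.9 - x = 48.7 + 3.0x → x* = 28.5500.
Between x* and x_m the wedge SMB − MC runs linearly from 0 to MEB(x_m), so the loss is a triangle.
DWL = ½ × 6.1500 × 24.6000 = 75.6450.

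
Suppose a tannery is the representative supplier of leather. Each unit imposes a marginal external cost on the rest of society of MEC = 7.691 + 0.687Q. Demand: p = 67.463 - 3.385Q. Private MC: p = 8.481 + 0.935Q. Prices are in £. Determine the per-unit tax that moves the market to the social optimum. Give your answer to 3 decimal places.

tax = £14.729 per unit

Social marginal cost = private MC + MEC = 16.172 + 1.622Q.
Set SMC = demand: 16.172 + 1.622Q = 67.463 - 3.385Q → Q* = 10.2439.
The Pigouvian tax equals MEC at Q*: 7.691 + 0.687×10.2439 = 14.7286.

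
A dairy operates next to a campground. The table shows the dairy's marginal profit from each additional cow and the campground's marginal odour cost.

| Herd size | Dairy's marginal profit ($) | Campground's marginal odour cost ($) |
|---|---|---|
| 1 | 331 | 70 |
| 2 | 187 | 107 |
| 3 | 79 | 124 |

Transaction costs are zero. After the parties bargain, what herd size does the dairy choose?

2

Bargaining reaches the level where marginal profit last exceeds marginal odour cost.
That holds through level 2 (187 ≥ 107) but not at 3 (79 < 124).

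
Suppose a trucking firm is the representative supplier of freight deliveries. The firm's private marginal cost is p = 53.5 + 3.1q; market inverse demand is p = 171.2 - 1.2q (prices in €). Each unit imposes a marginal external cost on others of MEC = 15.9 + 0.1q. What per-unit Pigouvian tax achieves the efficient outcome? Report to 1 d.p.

Social marginal cost = private MC + MEC = 69.4 + 3.2q.
Set SMC = demand: 69.4 + 3.2q = 171.2 - 1.2q → q* = 23.1364.
The Pigouvian tax equals MEC at q*: 15.9 + 0.1×23.1364 = 18.2136.

tax = €18.2 per unit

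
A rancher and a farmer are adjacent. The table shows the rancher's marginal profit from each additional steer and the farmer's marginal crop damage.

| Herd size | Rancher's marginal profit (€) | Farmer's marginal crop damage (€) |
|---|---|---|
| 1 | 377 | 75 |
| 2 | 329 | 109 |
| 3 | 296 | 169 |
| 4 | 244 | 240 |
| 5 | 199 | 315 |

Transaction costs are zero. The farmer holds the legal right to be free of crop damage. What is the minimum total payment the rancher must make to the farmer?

Efficient level: marginal profit ≥ marginal crop damage through level 4, so k* = 4.
With the farmer holding the right, the rancher must at least compensate total damage at k*: 75 + 109 + 169 + 240 = 593.

€593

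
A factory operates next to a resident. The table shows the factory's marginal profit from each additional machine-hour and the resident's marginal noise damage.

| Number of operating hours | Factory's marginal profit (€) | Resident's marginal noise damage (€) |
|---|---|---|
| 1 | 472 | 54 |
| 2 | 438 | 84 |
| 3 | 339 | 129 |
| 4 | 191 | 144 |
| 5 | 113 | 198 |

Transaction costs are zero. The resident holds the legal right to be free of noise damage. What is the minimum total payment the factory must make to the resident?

€411

Efficient level: marginal profit ≥ marginal noise damage through level 4, so k* = 4.
With the resident holding the right, the factory must at least compensate total damage at k*: 54 + 84 + 129 + 144 = 411.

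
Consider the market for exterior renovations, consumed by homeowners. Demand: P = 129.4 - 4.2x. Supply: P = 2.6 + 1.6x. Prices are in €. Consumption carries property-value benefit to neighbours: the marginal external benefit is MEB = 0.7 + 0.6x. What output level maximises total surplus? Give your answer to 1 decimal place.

x* = 24.5

Social marginal benefit = demand + MEB = 130.1 - 3.6x.
Set SMB = MC: 130.1 - 3.6x = 2.6 + 1.6x → x* = 24.5192.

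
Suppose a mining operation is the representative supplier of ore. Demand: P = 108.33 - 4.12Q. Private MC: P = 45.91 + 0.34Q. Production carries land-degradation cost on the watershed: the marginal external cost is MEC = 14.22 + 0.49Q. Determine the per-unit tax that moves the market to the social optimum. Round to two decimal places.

tax = 18.99 per unit

Social marginal cost = private MC + MEC = 60.13 + 0.83Q.
Set SMC = demand: 60.13 + 0.83Q = 108.33 - 4.12Q → Q* = 9.7374.
The Pigouvian tax equals MEC at Q*: 14.22 + 0.49×9.7374 = 18.9913.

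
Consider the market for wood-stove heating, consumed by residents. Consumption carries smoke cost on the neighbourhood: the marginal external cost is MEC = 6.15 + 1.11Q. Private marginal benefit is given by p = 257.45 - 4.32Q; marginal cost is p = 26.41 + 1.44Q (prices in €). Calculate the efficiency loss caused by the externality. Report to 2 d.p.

DWL = €186.88

Market equilibrium (private): 26.41 + 1.44Q = 257.45 - 4.32Q → Q_m = 40.1111.
Social marginal benefit = demand − MEC = 251.30 - 5.43Q.
Set SMB = MC: 251.30 - 5.43Q = 26.41 + 1.44Q → Q* = 32.7351.
The welfare-loss triangle has base |Q_m − Q*| and height MEC(Q_m) (the vertical gap between SMB and MC is zero at Q* and MEC at Q_m).
DWL = ½ × 7.3760 × 50.6733 = 186.8831.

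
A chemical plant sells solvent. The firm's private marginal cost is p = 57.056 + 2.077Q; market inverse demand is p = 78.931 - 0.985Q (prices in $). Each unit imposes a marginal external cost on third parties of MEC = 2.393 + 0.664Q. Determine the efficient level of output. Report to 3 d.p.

Q* = 5.229

Social marginal cost = private MC + MEC = 59.449 + 2.741Q.
Set SMC = demand: 59.449 + 2.741Q = 78.931 - 0.985Q → Q* = 5.2287.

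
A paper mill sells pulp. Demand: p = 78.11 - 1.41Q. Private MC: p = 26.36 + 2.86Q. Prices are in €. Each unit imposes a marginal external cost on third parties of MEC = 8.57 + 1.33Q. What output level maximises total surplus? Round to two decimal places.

Q* = 7.71

Social marginal cost = private MC + MEC = 34.93 + 4.19Q.
Set SMC = demand: 34.93 + 4.19Q = 78.11 - 1.41Q → Q* = 7.7107.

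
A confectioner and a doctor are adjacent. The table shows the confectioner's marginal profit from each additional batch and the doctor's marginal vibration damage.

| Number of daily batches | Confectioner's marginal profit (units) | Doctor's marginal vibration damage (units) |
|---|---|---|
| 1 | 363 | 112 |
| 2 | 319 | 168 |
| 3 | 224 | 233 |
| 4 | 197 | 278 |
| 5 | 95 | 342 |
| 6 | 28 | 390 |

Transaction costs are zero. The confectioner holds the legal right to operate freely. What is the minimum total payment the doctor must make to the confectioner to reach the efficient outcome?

Left alone the confectioner would choose level 6 (marginal profit stays positive).
Efficient level: k* = 2 (marginal profit ≥ marginal vibration damage through 2).
The doctor must at least cover the confectioner's forgone profit from cutting 6→2: 224 + 197 + 95 + 28 = 544.

544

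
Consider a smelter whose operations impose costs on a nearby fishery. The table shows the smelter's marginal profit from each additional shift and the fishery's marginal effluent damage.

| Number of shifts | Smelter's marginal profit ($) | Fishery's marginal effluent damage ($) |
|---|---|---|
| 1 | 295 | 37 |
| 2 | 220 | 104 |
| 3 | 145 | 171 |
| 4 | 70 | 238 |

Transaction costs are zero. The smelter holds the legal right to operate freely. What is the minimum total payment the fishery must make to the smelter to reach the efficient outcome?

Left alone the smelter would choose level 4 (marginal profit stays positive).
Efficient level: k* = 2 (marginal profit ≥ marginal effluent damage through 2).
The fishery must at least cover the smelter's forgone profit from cutting 4→2: 145 + 70 = 215.

$215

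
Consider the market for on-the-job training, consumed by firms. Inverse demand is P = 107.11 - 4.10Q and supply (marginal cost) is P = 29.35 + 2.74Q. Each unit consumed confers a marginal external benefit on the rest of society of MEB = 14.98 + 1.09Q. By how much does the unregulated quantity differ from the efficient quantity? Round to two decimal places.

Market equilibrium (private): 29.35 + 2.74Q = 107.11 - 4.10Q → Q_m = 11.3684.
Social marginal benefit = demand + MEB = 122.09 - 3.01Q.
Set SMB = MC: 122.09 - 3.01Q = 29.35 + 2.74Q → Q* = 16.1287.
Gap = |11.3684 − 16.1287| = 4.7603.

4.76 units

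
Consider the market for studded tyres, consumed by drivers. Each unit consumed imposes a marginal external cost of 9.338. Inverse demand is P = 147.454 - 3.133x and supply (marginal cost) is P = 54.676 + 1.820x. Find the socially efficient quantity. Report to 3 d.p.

Social marginal benefit = demand − MEC = 138.116 - 3.133x.
Set SMB = MC: 138.116 - 3.133x = 54.676 + 1.820x → x* = 16.8464.

x* = 16.846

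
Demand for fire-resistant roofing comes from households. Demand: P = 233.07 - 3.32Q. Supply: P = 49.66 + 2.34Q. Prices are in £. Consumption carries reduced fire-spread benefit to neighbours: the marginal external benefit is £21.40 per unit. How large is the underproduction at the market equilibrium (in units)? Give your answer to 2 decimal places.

3.78 units

Market equilibrium (private): 49.66 + 2.34Q = 233.07 - 3.32Q → Q_m = 32.4046.
Social marginal benefit = demand + MEB = 254.47 - 3.32Q.
Set SMB = MC: 254.47 - 3.32Q = 49.66 + 2.34Q → Q* = 36.1855.
Gap = |32.4046 − 36.1855| = 3.7809.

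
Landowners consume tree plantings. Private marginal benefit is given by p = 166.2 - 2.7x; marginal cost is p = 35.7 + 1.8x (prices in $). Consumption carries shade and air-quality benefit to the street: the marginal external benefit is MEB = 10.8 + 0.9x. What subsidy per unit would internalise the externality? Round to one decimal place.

subsidy = $46.1 per unit

Social marginal benefit = demand + MEB = 177.0 - 1.8x.
Set SMB = MC: 177.0 - 1.8x = 35.7 + 1.8x → x* = 39.2500.
The Pigouvian subsidy equals MEB at x*: 10.8 + 0.9×39.2500 = 46.1250.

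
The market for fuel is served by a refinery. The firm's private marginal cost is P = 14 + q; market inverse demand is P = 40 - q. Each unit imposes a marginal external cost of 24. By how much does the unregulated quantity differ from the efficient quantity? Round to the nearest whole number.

12 units

Market equilibrium (private): 14 + q = 40 - q → q_m = 13.0000.
Social marginal cost = private MC + MEC = 38 + q.
Set SMC = demand: 38 + q = 40 - q → q* = 1.0000.
Gap = |13.0000 − 1.0000| = 12.0000.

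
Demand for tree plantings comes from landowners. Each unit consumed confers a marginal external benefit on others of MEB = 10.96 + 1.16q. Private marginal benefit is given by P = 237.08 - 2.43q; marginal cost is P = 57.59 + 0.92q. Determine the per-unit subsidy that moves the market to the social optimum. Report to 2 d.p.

Social marginal benefit = demand + MEB = 248.04 - 1.27q.
Set SMB = MC: 248.04 - 1.27q = 57.59 + 0.92q → q* = 86.9635.
The Pigouvian subsidy equals MEB at q*: 10.96 + 1.16×86.9635 = 111.8377.

subsidy = 111.84 per unit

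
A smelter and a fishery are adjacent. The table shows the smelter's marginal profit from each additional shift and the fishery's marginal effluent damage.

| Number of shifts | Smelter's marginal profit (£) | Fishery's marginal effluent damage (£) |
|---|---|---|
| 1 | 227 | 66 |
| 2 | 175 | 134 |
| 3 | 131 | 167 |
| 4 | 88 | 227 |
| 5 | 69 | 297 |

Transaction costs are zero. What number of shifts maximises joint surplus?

2

Bargaining reaches the level where marginal profit last exceeds marginal effluent damage.
That holds through level 2 (175 ≥ 134) but not at 3 (131 < 167).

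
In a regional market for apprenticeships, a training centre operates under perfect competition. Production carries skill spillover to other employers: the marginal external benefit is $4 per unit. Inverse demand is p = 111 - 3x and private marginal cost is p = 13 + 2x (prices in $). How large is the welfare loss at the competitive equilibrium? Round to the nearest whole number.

DWL = $2

Market equilibrium (private): 13 + 2x = 111 - 3x → x_m = 19.6000.
Social marginal cost = private MC − MEB = 9 + 2x.
Set SMC = demand: 9 + 2x = 111 - 3x → x* = 20.4000.
The loss is the area between SMC and demand from x* to x_m; with linear curves that's a triangle of height MEB(x_m).
DWL = ½ × 0.8000 × 4.0000 = 1.6000.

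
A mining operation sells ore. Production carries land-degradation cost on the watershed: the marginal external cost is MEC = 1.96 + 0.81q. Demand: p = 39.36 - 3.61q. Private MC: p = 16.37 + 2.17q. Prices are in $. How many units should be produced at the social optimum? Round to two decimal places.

q* = 3.19

Social marginal cost = private MC + MEC = 18.33 + 2.98q.
Set SMC = demand: 18.33 + 2.98q = 39.36 - 3.61q → q* = 3.1912.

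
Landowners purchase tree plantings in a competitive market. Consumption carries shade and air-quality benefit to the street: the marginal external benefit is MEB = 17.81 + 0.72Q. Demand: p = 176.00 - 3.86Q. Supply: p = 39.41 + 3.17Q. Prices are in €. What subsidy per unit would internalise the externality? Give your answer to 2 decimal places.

subsidy = €35.43 per unit

Social marginal benefit = demand + MEB = 193.81 - 3.14Q.
Set SMB = MC: 193.81 - 3.14Q = 39.41 + 3.17Q → Q* = 24.4691.
The Pigouvian subsidy equals MEB at Q*: 17.81 + 0.72×24.4691 = 35.4278.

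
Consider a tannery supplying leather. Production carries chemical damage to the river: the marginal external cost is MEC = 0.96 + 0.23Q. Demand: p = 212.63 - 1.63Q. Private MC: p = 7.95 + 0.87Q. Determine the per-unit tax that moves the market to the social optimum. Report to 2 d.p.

Social marginal cost = private MC + MEC = 8.91 + 1.10Q.
Set SMC = demand: 8.91 + 1.10Q = 212.63 - 1.63Q → Q* = 74.6227.
The Pigouvian tax equals MEC at Q*: 0.96 + 0.23×74.6227 = 18.1232.

tax = 18.12 per unit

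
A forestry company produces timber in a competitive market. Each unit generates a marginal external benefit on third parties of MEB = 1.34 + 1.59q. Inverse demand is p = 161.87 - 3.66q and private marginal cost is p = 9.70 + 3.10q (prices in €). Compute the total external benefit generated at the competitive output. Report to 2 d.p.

Market equilibrium (private): 9.70 + 3.10q = 161.87 - 3.66q → q_m = 22.5104.
Total external benefit = ∫₀^{q_m} (1.34 + 1.59q) dq = 1.34×22.5104 + ½×1.59×22.5104² = 433.0048.

€433.00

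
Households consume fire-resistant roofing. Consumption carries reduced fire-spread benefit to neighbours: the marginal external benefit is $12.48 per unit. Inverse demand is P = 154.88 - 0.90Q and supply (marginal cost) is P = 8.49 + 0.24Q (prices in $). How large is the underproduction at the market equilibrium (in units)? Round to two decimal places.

10.95 units

Market equilibrium (private): 8.49 + 0.24Q = 154.88 - 0.90Q → Q_m = 128.4123.
Social marginal benefit = demand + MEB = 167.36 - 0.90Q.
Set SMB = MC: 167.36 - 0.90Q = 8.49 + 0.24Q → Q* = 139.3596.
Gap = |128.4123 − 139.3596| = 10.9473.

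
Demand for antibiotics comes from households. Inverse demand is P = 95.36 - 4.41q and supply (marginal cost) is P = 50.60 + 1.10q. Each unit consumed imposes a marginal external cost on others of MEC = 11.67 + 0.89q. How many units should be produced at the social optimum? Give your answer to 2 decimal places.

q* = 5.17

Social marginal benefit = demand − MEC = 83.69 - 5.30q.
Set SMB = MC: 83.69 - 5.30q = 50.60 + 1.10q → q* = 5.1703.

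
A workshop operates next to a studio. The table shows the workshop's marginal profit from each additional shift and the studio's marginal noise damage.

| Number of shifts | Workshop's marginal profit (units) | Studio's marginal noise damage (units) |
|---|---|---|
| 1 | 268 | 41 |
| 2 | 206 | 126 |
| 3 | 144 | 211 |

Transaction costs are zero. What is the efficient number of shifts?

2

Bargaining reaches the level where marginal profit last exceeds marginal noise damage.
That holds through level 2 (206 ≥ 126) but not at 3 (144 < 211).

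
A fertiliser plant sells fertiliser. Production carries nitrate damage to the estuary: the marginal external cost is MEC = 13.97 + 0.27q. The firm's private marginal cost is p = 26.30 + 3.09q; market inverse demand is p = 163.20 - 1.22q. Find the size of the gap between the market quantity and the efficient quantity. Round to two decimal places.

Market equilibrium (private): 26.30 + 3.09q = 163.20 - 1.22q → q_m = 31.7633.
Social marginal cost = private MC + MEC = 40.27 + 3.36q.
Set SMC = demand: 40.27 + 3.36q = 163.20 - 1.22q → q* = 26.8406.
Gap = |31.7633 − 26.8406| = 4.9227.

4.92 units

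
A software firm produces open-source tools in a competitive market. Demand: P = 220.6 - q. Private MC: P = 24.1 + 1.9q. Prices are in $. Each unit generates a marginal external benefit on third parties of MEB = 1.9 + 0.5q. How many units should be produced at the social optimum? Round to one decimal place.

q* = 82.7

Social marginal cost = private MC − MEB = 22.2 + 1.4q.
Set SMC = demand: 22.2 + 1.4q = 220.6 - q → q* = 82.6667.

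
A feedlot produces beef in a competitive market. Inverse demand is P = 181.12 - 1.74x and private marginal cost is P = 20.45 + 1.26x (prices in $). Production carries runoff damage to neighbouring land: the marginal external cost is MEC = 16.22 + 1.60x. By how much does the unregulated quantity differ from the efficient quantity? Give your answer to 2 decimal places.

Market equilibrium (private): 20.45 + 1.26x = 181.12 - 1.74x → x_m = 53.5567.
Social marginal cost = private MC + MEC = 36.67 + 2.86x.
Set SMC = demand: 36.67 + 2.86x = 181.12 - 1.74x → x* = 31.4022.
Gap = |53.5567 − 31.4022| = 22.1545.

22.15 units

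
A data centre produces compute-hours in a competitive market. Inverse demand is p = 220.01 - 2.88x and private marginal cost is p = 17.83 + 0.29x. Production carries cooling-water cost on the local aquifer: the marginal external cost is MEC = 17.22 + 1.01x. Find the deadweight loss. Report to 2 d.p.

DWL = 797.20

Market equilibrium (private): 17.83 + 0.29x = 220.01 - 2.88x → x_m = 63.7792.
Social marginal cost = private MC + MEC = 35.05 + 1.30x.
Set SMC = demand: 35.05 + 1.30x = 220.01 - 2.88x → x* = 44.2488.
Height of the DWL triangle at x_m is SMC(x_m) − demand(x_m) = MEC(x_m) = 81.6370.
DWL = ½ × 19.5304 × 81.6370 = 797.2016.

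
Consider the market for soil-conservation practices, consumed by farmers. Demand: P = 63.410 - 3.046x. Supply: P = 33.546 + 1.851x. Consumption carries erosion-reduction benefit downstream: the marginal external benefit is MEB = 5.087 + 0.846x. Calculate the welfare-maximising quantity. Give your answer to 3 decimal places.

Social marginal benefit = demand + MEB = 68.497 - 2.200x.
Set SMB = MC: 68.497 - 2.200x = 33.546 + 1.851x → x* = 8.6277.

x* = 8.628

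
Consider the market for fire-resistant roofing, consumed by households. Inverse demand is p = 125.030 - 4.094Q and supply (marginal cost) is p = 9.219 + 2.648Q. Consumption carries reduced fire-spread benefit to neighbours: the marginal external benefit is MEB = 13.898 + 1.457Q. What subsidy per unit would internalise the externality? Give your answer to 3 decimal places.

Social marginal benefit = demand + MEB = 138.928 - 2.637Q.
Set SMB = MC: 138.928 - 2.637Q = 9.219 + 2.648Q → Q* = 24.5429.
The Pigouvian subsidy equals MEB at Q*: 13.898 + 1.457×24.5429 = 49.6570.

subsidy = 49.657 per unit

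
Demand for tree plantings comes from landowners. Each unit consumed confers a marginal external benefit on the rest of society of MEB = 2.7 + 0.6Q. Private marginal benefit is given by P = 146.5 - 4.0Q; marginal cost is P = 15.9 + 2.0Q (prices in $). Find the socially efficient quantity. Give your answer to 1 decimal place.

Q* = 24.7

Social marginal benefit = demand + MEB = 149.2 - 3.4Q.
Set SMB = MC: 149.2 - 3.4Q = 15.9 + 2.0Q → Q* = 24.6852.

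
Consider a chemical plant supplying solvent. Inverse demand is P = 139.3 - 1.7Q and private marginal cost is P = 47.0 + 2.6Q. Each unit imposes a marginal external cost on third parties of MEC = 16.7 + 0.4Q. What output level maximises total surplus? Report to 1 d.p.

Social marginal cost = private MC + MEC = 63.7 + 3.0Q.
Set SMC = demand: 63.7 + 3.0Q = 139.3 - 1.7Q → Q* = 16.0851.

Q* = 16.1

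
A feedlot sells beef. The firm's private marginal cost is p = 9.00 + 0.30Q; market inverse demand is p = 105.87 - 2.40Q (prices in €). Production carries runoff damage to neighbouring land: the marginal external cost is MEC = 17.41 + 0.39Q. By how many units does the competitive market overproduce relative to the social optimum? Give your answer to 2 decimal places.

10.16 units

Market equilibrium (private): 9.00 + 0.30Q = 105.87 - 2.40Q → Q_m = 35.8778.
Social marginal cost = private MC + MEC = 26.41 + 0.69Q.
Set SMC = demand: 26.41 + 0.69Q = 105.87 - 2.40Q → Q* = 25.7152.
Gap = |35.8778 − 25.7152| = 10.1626.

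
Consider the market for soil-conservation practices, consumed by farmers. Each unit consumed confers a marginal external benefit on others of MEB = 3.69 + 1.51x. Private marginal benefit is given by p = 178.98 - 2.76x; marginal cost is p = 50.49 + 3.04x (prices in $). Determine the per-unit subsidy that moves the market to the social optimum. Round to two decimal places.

Social marginal benefit = demand + MEB = 182.67 - 1.25x.
Set SMB = MC: 182.67 - 1.25x = 50.49 + 3.04x → x* = 30.8112.
The Pigouvian subsidy equals MEB at x*: 3.69 + 1.51×30.8112 = 50.2149.

subsidy = $50.21 per unit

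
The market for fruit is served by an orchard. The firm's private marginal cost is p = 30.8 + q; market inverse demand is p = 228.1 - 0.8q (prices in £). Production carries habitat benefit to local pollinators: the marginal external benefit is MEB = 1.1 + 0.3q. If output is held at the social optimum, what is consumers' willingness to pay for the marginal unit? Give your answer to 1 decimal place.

Social marginal cost = private MC − MEB = 29.7 + 0.7q.
Set SMC = demand: 29.7 + 0.7q = 228.1 - 0.8q → q* = 132.2667.
Consumer price on the demand curve at q*: 228.1 − 0.8×132.2667 = 122.2866.

P = £122.3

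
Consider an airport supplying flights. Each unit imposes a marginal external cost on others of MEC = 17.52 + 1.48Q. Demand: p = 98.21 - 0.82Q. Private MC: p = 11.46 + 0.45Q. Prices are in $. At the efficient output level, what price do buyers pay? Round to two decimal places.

P = $77.57

Social marginal cost = private MC + MEC = 28.98 + 1.93Q.
Set SMC = demand: 28.98 + 1.93Q = 98.21 - 0.82Q → Q* = 25.1745.
Consumer price on the demand curve at Q*: 98.21 − 0.82×25.1745 = 77.5669.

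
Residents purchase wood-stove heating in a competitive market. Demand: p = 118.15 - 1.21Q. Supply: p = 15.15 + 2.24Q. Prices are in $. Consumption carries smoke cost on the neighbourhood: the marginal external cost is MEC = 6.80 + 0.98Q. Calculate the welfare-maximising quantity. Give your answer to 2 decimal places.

Q* = 21.72

Social marginal benefit = demand − MEC = 111.35 - 2.19Q.
Set SMB = MC: 111.35 - 2.19Q = 15.15 + 2.24Q → Q* = 21.7156.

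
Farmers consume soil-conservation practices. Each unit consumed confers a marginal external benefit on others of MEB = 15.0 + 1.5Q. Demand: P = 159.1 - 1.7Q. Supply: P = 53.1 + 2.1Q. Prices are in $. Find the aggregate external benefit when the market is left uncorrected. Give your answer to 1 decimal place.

Market equilibrium (private): 53.1 + 2.1Q = 159.1 - 1.7Q → Q_m = 27.8947.
Total external benefit = ∫₀^{Q_m} (15.0 + 1.5Q) dQ = 15.0×27.8947 + ½×1.5×27.8947² = 1002.0062.

$1002.0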